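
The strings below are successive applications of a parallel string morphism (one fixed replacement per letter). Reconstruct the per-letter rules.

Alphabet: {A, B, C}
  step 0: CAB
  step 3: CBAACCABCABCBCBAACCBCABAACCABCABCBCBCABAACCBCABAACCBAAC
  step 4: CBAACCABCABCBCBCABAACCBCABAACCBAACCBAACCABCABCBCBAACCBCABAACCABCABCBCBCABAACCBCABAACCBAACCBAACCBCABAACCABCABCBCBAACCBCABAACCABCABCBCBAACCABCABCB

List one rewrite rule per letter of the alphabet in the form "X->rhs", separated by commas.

  step 3 ⇒ step 4: CBAACCABCABCBCBAACCBCABAACCABCABCBCBCABAACCBCABAACCBAAC ⇒ CB·AAC·CAB·CAB·CB·CB·CAB·AAC·CB·CAB·AAC·CB·AAC·CB·AAC·CAB·CAB·CB·CB·AAC·CB·CAB·AAC·CAB·CAB·CB·CB·CAB·AAC·CB·CAB·AAC·CB·AAC·CB·AAC·CB·CAB·AAC·CAB·CAB·CB·CB·AAC·CB·CAB·AAC·CAB·CAB·CB·CB·AAC·CAB·CAB·CB
    A ↦ CAB
    B ↦ AAC
    C ↦ CB

A->CAB, B->AAC, C->CB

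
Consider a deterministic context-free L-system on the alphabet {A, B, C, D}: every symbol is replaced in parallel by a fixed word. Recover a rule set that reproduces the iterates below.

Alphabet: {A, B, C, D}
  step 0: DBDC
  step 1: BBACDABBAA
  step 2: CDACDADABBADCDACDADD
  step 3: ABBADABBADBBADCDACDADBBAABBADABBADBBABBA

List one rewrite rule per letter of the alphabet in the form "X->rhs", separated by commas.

A->D, B->CDA, C->A, D->BBA

  step 2 ⇒ step 3: CDACDADABBADCDACDADD ⇒ A·BBA·D·A·BBA·D·BBA·D·CDA·CDA·D·BBA·A·BBA·D·A·BBA·D·BBA·BBA
    A ↦ D
    B ↦ CDA
    C ↦ A
    D ↦ BBA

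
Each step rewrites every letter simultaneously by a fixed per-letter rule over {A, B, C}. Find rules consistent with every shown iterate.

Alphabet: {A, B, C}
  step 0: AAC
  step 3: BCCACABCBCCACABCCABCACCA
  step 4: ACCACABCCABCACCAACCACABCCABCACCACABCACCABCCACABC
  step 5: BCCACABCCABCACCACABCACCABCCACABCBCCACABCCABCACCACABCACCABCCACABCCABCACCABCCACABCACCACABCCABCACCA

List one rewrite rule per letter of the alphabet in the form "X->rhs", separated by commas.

  step 4 ⇒ step 5: ACCACABCCABCACCAACCACABCCABCACCACABCACCABCCACABC ⇒ BC·CA·CA·BC·CA·BC·AC·CA·CA·BC·AC·CA·BC·CA·CA·BC·BC·CA·CA·BC·CA·BC·AC·CA·CA·BC·AC·CA·BC·CA·CA·BC·CA·BC·AC·CA·BC·CA·CA·BC·AC·CA·CA·BC·CA·BC·AC·CA
    A ↦ BC
    B ↦ AC
    C ↦ CA

A->BC, B->AC, C->CA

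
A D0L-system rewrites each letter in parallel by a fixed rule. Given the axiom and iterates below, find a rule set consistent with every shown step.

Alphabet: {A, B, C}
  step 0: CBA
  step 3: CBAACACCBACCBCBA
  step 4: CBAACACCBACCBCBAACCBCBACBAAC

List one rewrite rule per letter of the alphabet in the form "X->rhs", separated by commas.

  step 3 ⇒ step 4: CBAACACCBACCBCBA ⇒ CB·A·AC·AC·CB·AC·CB·CB·A·AC·CB·CB·A·CB·A·AC
    A ↦ AC
    B ↦ A
    C ↦ CB

A->AC, B->A, C->CB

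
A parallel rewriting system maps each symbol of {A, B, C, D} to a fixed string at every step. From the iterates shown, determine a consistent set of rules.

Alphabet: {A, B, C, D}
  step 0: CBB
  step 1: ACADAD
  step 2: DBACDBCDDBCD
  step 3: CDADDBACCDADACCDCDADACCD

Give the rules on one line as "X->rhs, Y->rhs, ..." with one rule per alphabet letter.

  step 2 ⇒ step 3: DBACDBCDDBCD ⇒ CD·AD·DB·AC·CD·AD·AC·CD·CD·AD·AC·CD
    A ↦ DB
    B ↦ AD
    C ↦ AC
    D ↦ CD

A->DB, B->AD, C->AC, D->CD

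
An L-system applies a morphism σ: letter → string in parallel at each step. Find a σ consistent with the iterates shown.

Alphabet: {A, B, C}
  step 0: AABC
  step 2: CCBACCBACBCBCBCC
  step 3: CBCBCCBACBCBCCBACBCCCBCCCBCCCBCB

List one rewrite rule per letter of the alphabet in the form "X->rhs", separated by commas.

  step 2 ⇒ step 3: CCBACCBACBCBCBCC ⇒ CB·CB·CC·BA·CB·CB·CC·BA·CB·CC·CB·CC·CB·CC·CB·CB
    A ↦ BA
    B ↦ CC
    C ↦ CB

A->BA, B->CC, C->CB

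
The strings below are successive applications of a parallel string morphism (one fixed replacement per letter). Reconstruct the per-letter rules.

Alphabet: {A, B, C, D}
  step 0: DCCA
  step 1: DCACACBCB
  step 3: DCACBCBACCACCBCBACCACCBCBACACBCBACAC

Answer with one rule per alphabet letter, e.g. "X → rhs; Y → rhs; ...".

A->BCB, B->C, C->AC, D->DC

  step 0 ⇒ step 1: DCCA ⇒ DC·AC·AC·BCB
    A ↦ BCB
    C ↦ AC
    D ↦ DC
    B ↦ C  (constrained at step 1)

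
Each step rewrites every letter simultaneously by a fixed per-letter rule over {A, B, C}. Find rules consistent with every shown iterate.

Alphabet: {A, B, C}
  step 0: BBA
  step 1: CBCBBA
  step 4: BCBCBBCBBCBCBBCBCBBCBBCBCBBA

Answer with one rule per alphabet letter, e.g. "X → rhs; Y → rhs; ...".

  step 0 ⇒ step 1: BBA ⇒ CB·CB·BA
    A ↦ BA
    B ↦ CB
    C ↦ B  (constrained at step 1)

A->BA, B->CB, C->B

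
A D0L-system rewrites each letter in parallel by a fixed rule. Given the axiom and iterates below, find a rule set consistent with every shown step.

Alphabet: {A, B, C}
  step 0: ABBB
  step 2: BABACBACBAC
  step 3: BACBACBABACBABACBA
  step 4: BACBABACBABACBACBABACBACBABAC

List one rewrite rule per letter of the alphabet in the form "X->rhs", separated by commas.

A->C, B->BA, C->BA

  step 3 ⇒ step 4: BACBACBABACBABACBA ⇒ BA·C·BA·BA·C·BA·BA·C·BA·C·BA·BA·C·BA·C·BA·BA·C
    A ↦ C
    B ↦ BA
    C ↦ BA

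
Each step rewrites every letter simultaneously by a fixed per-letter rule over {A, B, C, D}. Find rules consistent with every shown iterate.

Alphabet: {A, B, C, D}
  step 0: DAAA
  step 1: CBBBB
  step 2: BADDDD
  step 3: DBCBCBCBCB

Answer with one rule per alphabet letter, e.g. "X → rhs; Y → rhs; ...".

A->B, B->D, C->BA, D->CB

  step 2 ⇒ step 3: BADDDD ⇒ D·B·CB·CB·CB·CB
    A ↦ B
    B ↦ D
    D ↦ CB
  step 1 ⇒ step 2: CBBBB ⇒ BA·D·D·D·D
    C ↦ BA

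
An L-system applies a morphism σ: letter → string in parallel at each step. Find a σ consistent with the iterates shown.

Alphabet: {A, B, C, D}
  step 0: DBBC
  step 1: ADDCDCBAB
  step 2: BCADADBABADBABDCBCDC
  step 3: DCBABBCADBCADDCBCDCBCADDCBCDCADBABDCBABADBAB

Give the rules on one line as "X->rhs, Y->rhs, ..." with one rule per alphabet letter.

  step 2 ⇒ step 3: BCADADBABADBABDCBCDC ⇒ DC·BAB·BC·AD·BC·AD·DC·BC·DC·BC·AD·DC·BC·DC·AD·BAB·DC·BAB·AD·BAB
    A ↦ BC
    B ↦ DC
    C ↦ BAB
    D ↦ AD

A->BC, B->DC, C->BAB, D->AD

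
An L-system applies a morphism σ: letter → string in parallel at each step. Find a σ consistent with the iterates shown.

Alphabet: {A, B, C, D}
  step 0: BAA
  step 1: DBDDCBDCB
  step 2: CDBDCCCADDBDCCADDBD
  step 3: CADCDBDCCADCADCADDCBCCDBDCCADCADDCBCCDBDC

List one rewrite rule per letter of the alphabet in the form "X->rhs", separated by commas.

  step 2 ⇒ step 3: CDBDCCCADDBDCCADDBD ⇒ CAD·C·DBD·C·CAD·CAD·CAD·DCB·C·C·DBD·C·CAD·CAD·DCB·C·C·DBD·C
    A ↦ DCB
    B ↦ DBD
    C ↦ CAD
    D ↦ C

A->DCB, B->DBD, C->CAD, D->C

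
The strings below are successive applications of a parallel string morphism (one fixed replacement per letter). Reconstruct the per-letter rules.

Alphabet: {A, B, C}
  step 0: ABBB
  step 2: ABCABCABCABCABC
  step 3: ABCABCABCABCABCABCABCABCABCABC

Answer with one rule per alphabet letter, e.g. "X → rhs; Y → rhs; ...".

A->ABC, B->A, C->BC

  step 2 ⇒ step 3: ABCABCABCABCABC ⇒ ABC·A·BC·ABC·A·BC·ABC·A·BC·ABC·A·BC·ABC·A·BC
    A ↦ ABC
    B ↦ A
    C ↦ BC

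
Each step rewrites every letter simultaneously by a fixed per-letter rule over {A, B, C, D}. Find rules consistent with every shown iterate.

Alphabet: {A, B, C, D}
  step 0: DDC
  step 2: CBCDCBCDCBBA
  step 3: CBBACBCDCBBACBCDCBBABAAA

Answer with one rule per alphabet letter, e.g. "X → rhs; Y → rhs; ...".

  step 2 ⇒ step 3: CBCDCBCDCBBA ⇒ CB·BA·CB·CD·CB·BA·CB·CD·CB·BA·BA·AA
    A ↦ AA
    B ↦ BA
    C ↦ CB
    D ↦ CD

A->AA, B->BA, C->CB, D->CD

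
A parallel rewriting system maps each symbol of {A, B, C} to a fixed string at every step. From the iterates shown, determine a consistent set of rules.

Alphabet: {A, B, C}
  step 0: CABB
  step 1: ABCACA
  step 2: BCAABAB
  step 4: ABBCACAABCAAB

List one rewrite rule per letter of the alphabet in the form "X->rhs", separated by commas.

A->B, B->CA, C->A

  step 1 ⇒ step 2: ABCACA ⇒ B·CA·A·B·A·B
    A ↦ B
    B ↦ CA
    C ↦ A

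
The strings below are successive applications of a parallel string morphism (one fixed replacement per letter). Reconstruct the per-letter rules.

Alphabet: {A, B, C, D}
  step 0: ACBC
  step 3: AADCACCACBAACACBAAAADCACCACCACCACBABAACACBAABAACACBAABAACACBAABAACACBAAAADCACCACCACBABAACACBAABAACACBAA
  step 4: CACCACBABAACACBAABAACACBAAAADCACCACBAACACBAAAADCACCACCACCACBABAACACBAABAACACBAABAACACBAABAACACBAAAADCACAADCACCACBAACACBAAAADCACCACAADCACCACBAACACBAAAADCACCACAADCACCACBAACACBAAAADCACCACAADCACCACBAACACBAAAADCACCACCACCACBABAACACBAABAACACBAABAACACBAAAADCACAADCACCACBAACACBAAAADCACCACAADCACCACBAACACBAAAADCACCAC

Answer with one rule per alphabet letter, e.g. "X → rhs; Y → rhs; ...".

  step 3 ⇒ step 4: AADCACCACBAACACBAAAADCACCACCACCACBABAACACBAABAACACBAABAACACBAABAACACBAAAADCACCACCACBABAACACBAABAACACBAA ⇒ CAC·CAC·BA·BAA·CAC·BAA·BAA·CAC·BAA·AAD·CAC·CAC·BAA·CAC·BAA·AAD·CAC·CAC·CAC·CAC·BA·BAA·CAC·BAA·BAA·CAC·BAA·BAA·CAC·BAA·BAA·CAC·BAA·AAD·CAC·AAD·CAC·CAC·BAA·CAC·BAA·AAD·CAC·CAC·AAD·CAC·CAC·BAA·CAC·BAA·AAD·CAC·CAC·AAD·CAC·CAC·BAA·CAC·BAA·AAD·CAC·CAC·AAD·CAC·CAC·BAA·CAC·BAA·AAD·CAC·CAC·CAC·CAC·BA·BAA·CAC·BAA·BAA·CAC·BAA·BAA·CAC·BAA·AAD·CAC·AAD·CAC·CAC·BAA·CAC·BAA·AAD·CAC·CAC·AAD·CAC·CAC·BAA·CAC·BAA·AAD·CAC·CAC
    A ↦ CAC
    B ↦ AAD
    C ↦ BAA
    D ↦ BA

A->CAC, B->AAD, C->BAA, D->BA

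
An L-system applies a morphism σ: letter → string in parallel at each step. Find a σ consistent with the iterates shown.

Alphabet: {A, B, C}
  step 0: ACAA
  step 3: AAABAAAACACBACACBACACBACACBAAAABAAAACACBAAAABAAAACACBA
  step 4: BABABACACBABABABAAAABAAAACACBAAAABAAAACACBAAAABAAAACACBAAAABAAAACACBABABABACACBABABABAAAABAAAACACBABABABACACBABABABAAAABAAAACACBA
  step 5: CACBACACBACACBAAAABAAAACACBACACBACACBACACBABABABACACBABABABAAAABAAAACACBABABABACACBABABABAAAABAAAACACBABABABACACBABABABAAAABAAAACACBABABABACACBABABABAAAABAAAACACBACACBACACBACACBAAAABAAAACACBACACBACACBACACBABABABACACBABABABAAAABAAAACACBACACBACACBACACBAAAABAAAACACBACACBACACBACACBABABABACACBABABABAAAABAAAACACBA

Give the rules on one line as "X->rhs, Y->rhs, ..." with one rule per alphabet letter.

  step 4 ⇒ step 5: BABABACACBABABABAAAABAAAACACBAAAABAAAACACBAAAABAAAACACBAAAABAAAACACBABABABACACBABABABAAAABAAAACACBABABABACACBABABABAAAABAAAACACBA ⇒ CAC·BA·CAC·BA·CAC·BA·AAA·BA·AAA·CAC·BA·CAC·BA·CAC·BA·CAC·BA·BA·BA·BA·CAC·BA·BA·BA·BA·AAA·BA·AAA·CAC·BA·BA·BA·BA·CAC·BA·BA·BA·BA·AAA·BA·AAA·CAC·BA·BA·BA·BA·CAC·BA·BA·BA·BA·AAA·BA·AAA·CAC·BA·BA·BA·BA·CAC·BA·BA·BA·BA·AAA·BA·AAA·CAC·BA·CAC·BA·CAC·BA·CAC·BA·AAA·BA·AAA·CAC·BA·CAC·BA·CAC·BA·CAC·BA·BA·BA·BA·CAC·BA·BA·BA·BA·AAA·BA·AAA·CAC·BA·CAC·BA·CAC·BA·CAC·BA·AAA·BA·AAA·CAC·BA·CAC·BA·CAC·BA·CAC·BA·BA·BA·BA·CAC·BA·BA·BA·BA·AAA·BA·AAA·CAC·BA
    A ↦ BA
    B ↦ CAC
    C ↦ AAA

A->BA, B->CAC, C->AAA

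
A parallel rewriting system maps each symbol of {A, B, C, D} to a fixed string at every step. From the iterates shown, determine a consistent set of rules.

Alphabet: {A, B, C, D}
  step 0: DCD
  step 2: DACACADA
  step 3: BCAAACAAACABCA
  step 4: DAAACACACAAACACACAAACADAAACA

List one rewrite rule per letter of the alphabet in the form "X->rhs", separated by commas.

A->CA, B->DA, C->AA, D->B

  step 3 ⇒ step 4: BCAAACAAACABCA ⇒ DA·AA·CA·CA·CA·AA·CA·CA·CA·AA·CA·DA·AA·CA
    A ↦ CA
    B ↦ DA
    C ↦ AA
  step 2 ⇒ step 3: DACACADA ⇒ B·CA·AA·CA·AA·CA·B·CA
    D ↦ B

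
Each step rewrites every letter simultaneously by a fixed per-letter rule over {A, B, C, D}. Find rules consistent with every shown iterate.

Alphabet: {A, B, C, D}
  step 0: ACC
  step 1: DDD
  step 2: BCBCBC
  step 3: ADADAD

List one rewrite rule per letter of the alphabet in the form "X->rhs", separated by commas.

  step 2 ⇒ step 3: BCBCBC ⇒ A·D·A·D·A·D
    B ↦ A
    C ↦ D
  step 0 ⇒ step 1: ACC ⇒ D·D·D
    A ↦ D
  step 1 ⇒ step 2: DDD ⇒ BC·BC·BC
    D ↦ BC

A->D, B->A, C->D, D->BC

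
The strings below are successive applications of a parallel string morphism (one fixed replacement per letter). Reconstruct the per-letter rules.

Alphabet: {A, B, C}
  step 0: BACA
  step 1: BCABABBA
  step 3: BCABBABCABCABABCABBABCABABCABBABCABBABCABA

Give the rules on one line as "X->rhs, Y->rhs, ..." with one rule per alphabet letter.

  step 0 ⇒ step 1: BACA ⇒ BCA·BA·B·BA
    A ↦ BA
    B ↦ BCA
    C ↦ B

A->BA, B->BCA, C->B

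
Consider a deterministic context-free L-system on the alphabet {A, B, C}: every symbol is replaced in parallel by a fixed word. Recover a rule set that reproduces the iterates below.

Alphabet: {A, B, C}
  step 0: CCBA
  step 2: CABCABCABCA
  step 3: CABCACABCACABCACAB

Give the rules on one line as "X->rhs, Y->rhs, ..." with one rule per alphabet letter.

  step 2 ⇒ step 3: CABCABCABCA ⇒ CA·B·CA·CA·B·CA·CA·B·CA·CA·B
    A ↦ B
    B ↦ CA
    C ↦ CA

A->B, B->CA, C->CA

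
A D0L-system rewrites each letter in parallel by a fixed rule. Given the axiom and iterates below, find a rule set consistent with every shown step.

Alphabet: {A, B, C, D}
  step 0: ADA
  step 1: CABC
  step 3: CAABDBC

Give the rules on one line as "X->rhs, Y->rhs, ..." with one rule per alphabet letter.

  step 0 ⇒ step 1: ADA ⇒ C·AB·C
    A ↦ C
    D ↦ AB
    B ↦ DB  (constrained at step 1)
    C ↦ A  (constrained at step 1)

A->C, B->DB, C->A, D->AB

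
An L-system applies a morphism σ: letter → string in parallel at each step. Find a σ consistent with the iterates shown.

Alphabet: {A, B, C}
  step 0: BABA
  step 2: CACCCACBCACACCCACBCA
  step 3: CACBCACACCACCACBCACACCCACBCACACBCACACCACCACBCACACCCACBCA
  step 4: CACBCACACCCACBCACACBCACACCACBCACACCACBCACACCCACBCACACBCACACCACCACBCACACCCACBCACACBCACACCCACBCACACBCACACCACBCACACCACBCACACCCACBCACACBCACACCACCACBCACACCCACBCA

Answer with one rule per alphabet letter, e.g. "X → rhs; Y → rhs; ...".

A->BCA, B->C, C->CAC

  step 3 ⇒ step 4: CACBCACACCACCACBCACACCCACBCACACBCACACCACCACBCACACCCACBCA ⇒ CAC·BCA·CAC·C·CAC·BCA·CAC·BCA·CAC·CAC·BCA·CAC·CAC·BCA·CAC·C·CAC·BCA·CAC·BCA·CAC·CAC·CAC·BCA·CAC·C·CAC·BCA·CAC·BCA·CAC·C·CAC·BCA·CAC·BCA·CAC·CAC·BCA·CAC·CAC·BCA·CAC·C·CAC·BCA·CAC·BCA·CAC·CAC·CAC·BCA·CAC·C·CAC·BCA
    A ↦ BCA
    B ↦ C
    C ↦ CAC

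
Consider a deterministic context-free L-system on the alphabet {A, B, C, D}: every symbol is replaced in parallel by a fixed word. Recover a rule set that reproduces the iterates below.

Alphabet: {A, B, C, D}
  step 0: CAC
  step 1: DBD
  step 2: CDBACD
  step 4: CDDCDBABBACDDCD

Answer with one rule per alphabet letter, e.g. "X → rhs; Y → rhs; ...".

  step 1 ⇒ step 2: DBD ⇒ CD·BA·CD
    B ↦ BA
    D ↦ CD
  step 0 ⇒ step 1: CAC ⇒ D·B·D
    A ↦ B
  step 0 ⇒ step 1: CAC ⇒ D·B·D
    C ↦ D

A->B, B->BA, C->D, D->CD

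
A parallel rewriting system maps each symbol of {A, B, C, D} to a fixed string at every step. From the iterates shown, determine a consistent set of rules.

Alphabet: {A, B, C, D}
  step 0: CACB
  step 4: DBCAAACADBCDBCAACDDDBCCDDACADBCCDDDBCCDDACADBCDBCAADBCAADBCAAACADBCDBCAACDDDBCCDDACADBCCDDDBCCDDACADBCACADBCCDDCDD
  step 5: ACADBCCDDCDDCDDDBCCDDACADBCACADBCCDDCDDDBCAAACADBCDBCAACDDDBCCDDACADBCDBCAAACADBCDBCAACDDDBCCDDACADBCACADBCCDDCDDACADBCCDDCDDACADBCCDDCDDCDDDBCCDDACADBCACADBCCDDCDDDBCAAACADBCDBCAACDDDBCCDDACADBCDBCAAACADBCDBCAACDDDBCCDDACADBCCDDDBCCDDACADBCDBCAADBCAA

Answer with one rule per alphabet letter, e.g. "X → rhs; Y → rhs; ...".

A->CDD, B->CA, C->DBC, D->A

  step 4 ⇒ step 5: DBCAAACADBCDBCAACDDDBCCDDACADBCCDDDBCCDDACADBCDBCAADBCAADBCAAACADBCDBCAACDDDBCCDDACADBCCDDDBCCDDACADBCACADBCCDDCDD ⇒ A·CA·DBC·CDD·CDD·CDD·DBC·CDD·A·CA·DBC·A·CA·DBC·CDD·CDD·DBC·A·A·A·CA·DBC·DBC·A·A·CDD·DBC·CDD·A·CA·DBC·DBC·A·A·A·CA·DBC·DBC·A·A·CDD·DBC·CDD·A·CA·DBC·A·CA·DBC·CDD·CDD·A·CA·DBC·CDD·CDD·A·CA·DBC·CDD·CDD·CDD·DBC·CDD·A·CA·DBC·A·CA·DBC·CDD·CDD·DBC·A·A·A·CA·DBC·DBC·A·A·CDD·DBC·CDD·A·CA·DBC·DBC·A·A·A·CA·DBC·DBC·A·A·CDD·DBC·CDD·A·CA·DBC·CDD·DBC·CDD·A·CA·DBC·DBC·A·A·DBC·A·A
    A ↦ CDD
    B ↦ CA
    C ↦ DBC
    D ↦ A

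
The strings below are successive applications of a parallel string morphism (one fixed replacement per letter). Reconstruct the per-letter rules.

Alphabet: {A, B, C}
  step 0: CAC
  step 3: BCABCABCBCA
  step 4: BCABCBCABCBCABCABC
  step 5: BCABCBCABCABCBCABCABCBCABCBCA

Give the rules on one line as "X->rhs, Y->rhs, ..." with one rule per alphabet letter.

  step 4 ⇒ step 5: BCABCBCABCBCABCABC ⇒ BC·A·BC·BC·A·BC·A·BC·BC·A·BC·A·BC·BC·A·BC·BC·A
    A ↦ BC
    B ↦ BC
    C ↦ A

A->BC, B->BC, C->A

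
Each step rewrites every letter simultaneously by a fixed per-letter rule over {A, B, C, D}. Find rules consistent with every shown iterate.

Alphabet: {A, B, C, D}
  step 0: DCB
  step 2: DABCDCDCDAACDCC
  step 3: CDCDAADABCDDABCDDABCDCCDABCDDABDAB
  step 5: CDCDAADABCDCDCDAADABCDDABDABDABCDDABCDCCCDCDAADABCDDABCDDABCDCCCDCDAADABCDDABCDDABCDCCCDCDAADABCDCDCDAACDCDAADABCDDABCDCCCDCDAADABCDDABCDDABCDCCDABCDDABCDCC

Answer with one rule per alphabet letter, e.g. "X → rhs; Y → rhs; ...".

A->C, B->DAA, C->DAB, D->CD

  step 2 ⇒ step 3: DABCDCDCDAACDCC ⇒ CD·C·DAA·DAB·CD·DAB·CD·DAB·CD·C·C·DAB·CD·DAB·DAB
    A ↦ C
    B ↦ DAA
    C ↦ DAB
    D ↦ CD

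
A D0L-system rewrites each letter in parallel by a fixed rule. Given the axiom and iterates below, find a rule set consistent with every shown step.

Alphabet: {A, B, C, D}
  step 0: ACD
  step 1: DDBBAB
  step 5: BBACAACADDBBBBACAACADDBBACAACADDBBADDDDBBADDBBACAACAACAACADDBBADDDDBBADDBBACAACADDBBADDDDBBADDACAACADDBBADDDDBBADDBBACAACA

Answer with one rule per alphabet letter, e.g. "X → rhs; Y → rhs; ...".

A->DD, B->ACA, C->BBA, D->B

  step 0 ⇒ step 1: ACD ⇒ DD·BBA·B
    A ↦ DD
    C ↦ BBA
    D ↦ B
    B ↦ ACA  (constrained at step 1)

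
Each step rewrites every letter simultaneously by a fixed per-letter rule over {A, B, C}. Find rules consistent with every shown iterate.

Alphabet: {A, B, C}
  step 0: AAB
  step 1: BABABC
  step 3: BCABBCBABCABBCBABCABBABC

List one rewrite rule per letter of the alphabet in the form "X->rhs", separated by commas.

  step 0 ⇒ step 1: AAB ⇒ BA·BA·BC
    A ↦ BA
    B ↦ BC
    C ↦ AB  (constrained at step 1)

A->BA, B->BC, C->AB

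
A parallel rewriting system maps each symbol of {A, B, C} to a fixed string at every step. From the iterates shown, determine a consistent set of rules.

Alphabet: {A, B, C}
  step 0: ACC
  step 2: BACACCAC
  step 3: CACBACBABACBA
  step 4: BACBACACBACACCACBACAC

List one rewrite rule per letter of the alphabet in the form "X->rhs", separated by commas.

  step 3 ⇒ step 4: CACBACBABACBA ⇒ BA·C·BA·CA·C·BA·CA·C·CA·C·BA·CA·C
    A ↦ C
    B ↦ CA
    C ↦ BA

A->C, B->CA, C->BA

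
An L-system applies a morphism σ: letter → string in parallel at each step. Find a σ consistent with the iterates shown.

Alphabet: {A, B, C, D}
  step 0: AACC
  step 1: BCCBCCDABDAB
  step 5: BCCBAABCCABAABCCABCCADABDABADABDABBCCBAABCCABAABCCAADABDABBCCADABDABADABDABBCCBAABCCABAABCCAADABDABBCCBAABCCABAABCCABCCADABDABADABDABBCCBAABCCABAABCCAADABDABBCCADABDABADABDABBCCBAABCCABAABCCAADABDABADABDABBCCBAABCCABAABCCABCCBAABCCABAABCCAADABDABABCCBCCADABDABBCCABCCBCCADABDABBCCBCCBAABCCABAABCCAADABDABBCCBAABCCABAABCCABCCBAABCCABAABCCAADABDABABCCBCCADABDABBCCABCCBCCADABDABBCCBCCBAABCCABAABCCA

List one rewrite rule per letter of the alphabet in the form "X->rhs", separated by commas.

  step 0 ⇒ step 1: AACC ⇒ BCC·BCC·DAB·DAB
    A ↦ BCC
    C ↦ DAB
    B ↦ A  (constrained at step 1)
    D ↦ BAA  (constrained at step 1)

A->BCC, B->A, C->DAB, D->BAA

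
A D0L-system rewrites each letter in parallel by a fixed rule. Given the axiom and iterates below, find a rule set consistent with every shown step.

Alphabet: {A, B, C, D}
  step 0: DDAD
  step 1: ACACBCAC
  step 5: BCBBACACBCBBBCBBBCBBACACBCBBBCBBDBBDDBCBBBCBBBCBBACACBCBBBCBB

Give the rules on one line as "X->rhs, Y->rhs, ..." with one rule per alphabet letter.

  step 0 ⇒ step 1: DDAD ⇒ AC·AC·BC·AC
    A ↦ BC
    D ↦ AC
    B ↦ D  (constrained at step 1)
    C ↦ BB  (constrained at step 1)

A->BC, B->D, C->BB, D->AC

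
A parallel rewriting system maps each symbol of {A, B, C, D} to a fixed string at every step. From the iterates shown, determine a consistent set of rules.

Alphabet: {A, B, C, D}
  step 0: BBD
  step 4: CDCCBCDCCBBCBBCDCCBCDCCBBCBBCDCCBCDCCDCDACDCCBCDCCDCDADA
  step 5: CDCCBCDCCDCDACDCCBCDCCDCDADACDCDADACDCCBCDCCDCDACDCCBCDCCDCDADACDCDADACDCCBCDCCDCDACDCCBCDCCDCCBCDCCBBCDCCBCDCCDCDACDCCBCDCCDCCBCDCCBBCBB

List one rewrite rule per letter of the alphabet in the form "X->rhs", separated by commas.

  step 4 ⇒ step 5: CDCCBCDCCBBCBBCDCCBCDCCBBCBBCDCCBCDCCDCDACDCCBCDCCDCDADA ⇒ CDC·CB·CDC·CDC·DA·CDC·CB·CDC·CDC·DA·DA·CDC·DA·DA·CDC·CB·CDC·CDC·DA·CDC·CB·CDC·CDC·DA·DA·CDC·DA·DA·CDC·CB·CDC·CDC·DA·CDC·CB·CDC·CDC·CB·CDC·CB·B·CDC·CB·CDC·CDC·DA·CDC·CB·CDC·CDC·CB·CDC·CB·B·CB·B
    A ↦ B
    B ↦ DA
    C ↦ CDC
    D ↦ CB

A->B, B->DA, C->CDC, D->CB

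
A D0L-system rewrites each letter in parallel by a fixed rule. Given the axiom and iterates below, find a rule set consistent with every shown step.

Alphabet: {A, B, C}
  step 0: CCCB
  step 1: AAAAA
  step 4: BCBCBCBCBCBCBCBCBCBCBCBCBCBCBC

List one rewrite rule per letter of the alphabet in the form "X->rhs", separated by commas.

A->BC, B->AA, C->A

  step 0 ⇒ step 1: CCCB ⇒ A·A·A·AA
    B ↦ AA
    C ↦ A
    A ↦ BC  (constrained at step 1)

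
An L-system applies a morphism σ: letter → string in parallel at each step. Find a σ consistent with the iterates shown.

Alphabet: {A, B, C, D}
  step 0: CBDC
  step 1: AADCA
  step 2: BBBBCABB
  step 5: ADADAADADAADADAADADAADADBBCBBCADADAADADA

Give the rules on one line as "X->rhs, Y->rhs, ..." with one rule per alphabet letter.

  step 1 ⇒ step 2: AADCA ⇒ BB·BB·C·A·BB
    A ↦ BB
    C ↦ A
    D ↦ C
  step 0 ⇒ step 1: CBDC ⇒ A·AD·C·A
    B ↦ AD

A->BB, B->AD, C->A, D->C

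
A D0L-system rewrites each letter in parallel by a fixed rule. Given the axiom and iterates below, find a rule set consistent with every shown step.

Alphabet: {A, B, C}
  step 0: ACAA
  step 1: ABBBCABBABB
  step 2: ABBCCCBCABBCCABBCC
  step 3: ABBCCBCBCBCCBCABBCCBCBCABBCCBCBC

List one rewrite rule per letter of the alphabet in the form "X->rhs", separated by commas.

  step 2 ⇒ step 3: ABBCCCBCABBCCABBCC ⇒ ABB·C·C·BC·BC·BC·C·BC·ABB·C·C·BC·BC·ABB·C·C·BC·BC
    A ↦ ABB
    B ↦ C
    C ↦ BC

A->ABB, B->C, C->BC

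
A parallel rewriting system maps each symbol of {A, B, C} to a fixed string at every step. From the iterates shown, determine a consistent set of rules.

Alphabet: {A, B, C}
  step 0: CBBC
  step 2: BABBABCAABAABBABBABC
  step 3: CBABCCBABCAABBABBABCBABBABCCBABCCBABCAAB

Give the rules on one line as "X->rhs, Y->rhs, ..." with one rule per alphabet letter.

  step 2 ⇒ step 3: BABBABCAABAABBABBABC ⇒ C·BAB·C·C·BAB·C·AAB·BAB·BAB·C·BAB·BAB·C·C·BAB·C·C·BAB·C·AAB
    A ↦ BAB
    B ↦ C
    C ↦ AAB

A->BAB, B->C, C->AAB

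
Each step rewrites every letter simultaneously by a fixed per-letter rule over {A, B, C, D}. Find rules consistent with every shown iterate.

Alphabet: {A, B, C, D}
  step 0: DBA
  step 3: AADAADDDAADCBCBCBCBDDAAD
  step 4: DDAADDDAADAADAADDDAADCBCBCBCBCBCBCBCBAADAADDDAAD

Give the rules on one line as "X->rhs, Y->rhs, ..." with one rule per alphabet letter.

  step 3 ⇒ step 4: AADAADDDAADCBCBCBCBDDAAD ⇒ D·D·AAD·D·D·AAD·AAD·AAD·D·D·AAD·CB·CB·CB·CB·CB·CB·CB·CB·AAD·AAD·D·D·AAD
    A ↦ D
    B ↦ CB
    C ↦ CB
    D ↦ AAD

A->D, B->CB, C->CB, D->AAD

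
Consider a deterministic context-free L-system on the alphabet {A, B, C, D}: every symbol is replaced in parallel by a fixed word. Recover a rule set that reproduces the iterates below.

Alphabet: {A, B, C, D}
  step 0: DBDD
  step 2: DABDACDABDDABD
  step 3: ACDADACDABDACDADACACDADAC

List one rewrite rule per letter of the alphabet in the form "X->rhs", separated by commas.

A->DA, B->D, C->BD, D->AC

  step 2 ⇒ step 3: DABDACDABDDABD ⇒ AC·DA·D·AC·DA·BD·AC·DA·D·AC·AC·DA·D·AC
    A ↦ DA
    B ↦ D
    C ↦ BD
    D ↦ AC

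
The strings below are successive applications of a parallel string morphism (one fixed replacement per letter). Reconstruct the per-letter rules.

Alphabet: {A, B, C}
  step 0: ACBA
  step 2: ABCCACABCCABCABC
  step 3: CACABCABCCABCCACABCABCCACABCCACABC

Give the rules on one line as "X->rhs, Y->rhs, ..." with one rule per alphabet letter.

A->C, B->AC, C->ABC

  step 2 ⇒ step 3: ABCCACABCCABCABC ⇒ C·AC·ABC·ABC·C·ABC·C·AC·ABC·ABC·C·AC·ABC·C·AC·ABC
    A ↦ C
    B ↦ AC
    C ↦ ABC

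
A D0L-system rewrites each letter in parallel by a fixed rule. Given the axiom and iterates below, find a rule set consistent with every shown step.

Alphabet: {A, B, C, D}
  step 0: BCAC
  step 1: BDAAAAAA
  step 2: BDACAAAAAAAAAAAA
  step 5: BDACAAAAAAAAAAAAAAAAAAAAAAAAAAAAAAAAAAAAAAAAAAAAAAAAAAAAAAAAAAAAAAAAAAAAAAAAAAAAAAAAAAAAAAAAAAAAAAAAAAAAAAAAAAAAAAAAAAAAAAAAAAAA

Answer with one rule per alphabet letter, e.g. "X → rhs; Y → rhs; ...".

  step 1 ⇒ step 2: BDAAAAAA ⇒ BD·AC·AA·AA·AA·AA·AA·AA
    A ↦ AA
    B ↦ BD
    D ↦ AC
  step 0 ⇒ step 1: BCAC ⇒ BD·AA·AA·AA
    C ↦ AA

A->AA, B->BD, C->AA, D->AC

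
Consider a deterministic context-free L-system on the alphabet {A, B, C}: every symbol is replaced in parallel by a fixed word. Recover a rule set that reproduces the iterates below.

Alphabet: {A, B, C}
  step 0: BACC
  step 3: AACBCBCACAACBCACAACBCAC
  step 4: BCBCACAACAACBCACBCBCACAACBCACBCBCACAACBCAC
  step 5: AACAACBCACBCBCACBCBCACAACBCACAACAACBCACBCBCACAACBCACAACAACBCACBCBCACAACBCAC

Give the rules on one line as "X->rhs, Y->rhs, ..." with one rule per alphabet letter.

A->BC, B->A, C->AC

  step 4 ⇒ step 5: BCBCACAACAACBCACBCBCACAACBCACBCBCACAACBCAC ⇒ A·AC·A·AC·BC·AC·BC·BC·AC·BC·BC·AC·A·AC·BC·AC·A·AC·A·AC·BC·AC·BC·BC·AC·A·AC·BC·AC·A·AC·A·AC·BC·AC·BC·BC·AC·A·AC·BC·AC
    A ↦ BC
    B ↦ A
    C ↦ AC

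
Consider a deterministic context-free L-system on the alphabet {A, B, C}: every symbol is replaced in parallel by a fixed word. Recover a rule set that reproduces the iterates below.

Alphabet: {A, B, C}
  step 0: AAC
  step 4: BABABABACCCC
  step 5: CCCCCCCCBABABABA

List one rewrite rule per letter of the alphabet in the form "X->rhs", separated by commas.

  step 4 ⇒ step 5: BABABABACCCC ⇒ C·C·C·C·C·C·C·C·BA·BA·BA·BA
    A ↦ C
    B ↦ C
    C ↦ BA

A->C, B->C, C->BA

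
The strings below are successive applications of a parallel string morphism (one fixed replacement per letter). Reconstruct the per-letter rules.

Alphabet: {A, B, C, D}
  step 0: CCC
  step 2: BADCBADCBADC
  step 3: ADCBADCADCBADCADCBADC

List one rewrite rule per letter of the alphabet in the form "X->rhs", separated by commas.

  step 2 ⇒ step 3: BADCBADCBADC ⇒ AD·C·BA·DC·AD·C·BA·DC·AD·C·BA·DC
    A ↦ C
    B ↦ AD
    C ↦ DC
    D ↦ BA

A->C, B->AD, C->DC, D->BA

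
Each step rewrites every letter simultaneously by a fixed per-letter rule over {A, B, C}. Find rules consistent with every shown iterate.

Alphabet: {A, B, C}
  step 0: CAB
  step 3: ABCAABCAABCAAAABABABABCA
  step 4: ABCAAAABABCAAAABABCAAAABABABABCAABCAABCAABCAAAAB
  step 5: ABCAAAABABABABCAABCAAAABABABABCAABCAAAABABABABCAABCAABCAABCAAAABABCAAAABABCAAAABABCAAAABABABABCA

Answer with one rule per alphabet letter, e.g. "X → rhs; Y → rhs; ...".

A->AB, B->CA, C->AA

  step 4 ⇒ step 5: ABCAAAABABCAAAABABCAAAABABABABCAABCAABCAABCAAAAB ⇒ AB·CA·AA·AB·AB·AB·AB·CA·AB·CA·AA·AB·AB·AB·AB·CA·AB·CA·AA·AB·AB·AB·AB·CA·AB·CA·AB·CA·AB·CA·AA·AB·AB·CA·AA·AB·AB·CA·AA·AB·AB·CA·AA·AB·AB·AB·AB·CA
    A ↦ AB
    B ↦ CA
    C ↦ AA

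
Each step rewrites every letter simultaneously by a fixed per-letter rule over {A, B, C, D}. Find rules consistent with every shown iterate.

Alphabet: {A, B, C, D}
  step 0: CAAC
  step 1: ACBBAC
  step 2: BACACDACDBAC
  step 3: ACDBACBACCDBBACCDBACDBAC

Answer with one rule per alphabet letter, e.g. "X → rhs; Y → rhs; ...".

A->B, B->ACD, C->AC, D->CDB

  step 2 ⇒ step 3: BACACDACDBAC ⇒ ACD·B·AC·B·AC·CDB·B·AC·CDB·ACD·B·AC
    A ↦ B
    B ↦ ACD
    C ↦ AC
    D ↦ CDB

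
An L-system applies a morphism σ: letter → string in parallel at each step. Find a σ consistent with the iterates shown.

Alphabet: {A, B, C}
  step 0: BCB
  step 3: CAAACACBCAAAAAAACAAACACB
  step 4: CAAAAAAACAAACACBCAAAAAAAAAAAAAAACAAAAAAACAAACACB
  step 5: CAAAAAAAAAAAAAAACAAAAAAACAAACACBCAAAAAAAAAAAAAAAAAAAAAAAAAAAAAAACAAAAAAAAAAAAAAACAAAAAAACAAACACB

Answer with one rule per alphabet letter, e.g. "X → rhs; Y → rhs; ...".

A->AA, B->CB, C->CA

  step 4 ⇒ step 5: CAAAAAAACAAACACBCAAAAAAAAAAAAAAACAAAAAAACAAACACB ⇒ CA·AA·AA·AA·AA·AA·AA·AA·CA·AA·AA·AA·CA·AA·CA·CB·CA·AA·AA·AA·AA·AA·AA·AA·AA·AA·AA·AA·AA·AA·AA·AA·CA·AA·AA·AA·AA·AA·AA·AA·CA·AA·AA·AA·CA·AA·CA·CB
    A ↦ AA
    B ↦ CB
    C ↦ CA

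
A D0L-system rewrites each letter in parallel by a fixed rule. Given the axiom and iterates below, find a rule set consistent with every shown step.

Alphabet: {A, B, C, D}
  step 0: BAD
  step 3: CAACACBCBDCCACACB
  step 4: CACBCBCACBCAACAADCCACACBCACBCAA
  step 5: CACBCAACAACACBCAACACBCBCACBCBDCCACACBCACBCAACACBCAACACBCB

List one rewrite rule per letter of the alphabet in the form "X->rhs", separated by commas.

A->CB, B->A, C->CA, D->DC

  step 4 ⇒ step 5: CACBCBCACBCAACAADCCACACBCACBCAA ⇒ CA·CB·CA·A·CA·A·CA·CB·CA·A·CA·CB·CB·CA·CB·CB·DC·CA·CA·CB·CA·CB·CA·A·CA·CB·CA·A·CA·CB·CB
    A ↦ CB
    B ↦ A
    C ↦ CA
    D ↦ DC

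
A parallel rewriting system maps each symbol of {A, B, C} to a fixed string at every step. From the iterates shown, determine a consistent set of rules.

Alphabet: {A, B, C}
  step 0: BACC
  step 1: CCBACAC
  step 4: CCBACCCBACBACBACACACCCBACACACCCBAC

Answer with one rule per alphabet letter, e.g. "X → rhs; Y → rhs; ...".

  step 0 ⇒ step 1: BACC ⇒ CC·B·AC·AC
    A ↦ B
    B ↦ CC
    C ↦ AC

A->B, B->CC, C->AC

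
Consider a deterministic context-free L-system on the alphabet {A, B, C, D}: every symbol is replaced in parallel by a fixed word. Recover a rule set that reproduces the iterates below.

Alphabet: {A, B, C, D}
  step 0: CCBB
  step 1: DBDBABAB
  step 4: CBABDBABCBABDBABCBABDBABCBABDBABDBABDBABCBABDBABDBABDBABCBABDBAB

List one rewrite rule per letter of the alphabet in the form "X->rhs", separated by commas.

  step 0 ⇒ step 1: CCBB ⇒ DB·DB·AB·AB
    B ↦ AB
    C ↦ DB
    A ↦ DB  (constrained at step 1)
    D ↦ CB  (constrained at step 1)

A->DB, B->AB, C->DB, D->CB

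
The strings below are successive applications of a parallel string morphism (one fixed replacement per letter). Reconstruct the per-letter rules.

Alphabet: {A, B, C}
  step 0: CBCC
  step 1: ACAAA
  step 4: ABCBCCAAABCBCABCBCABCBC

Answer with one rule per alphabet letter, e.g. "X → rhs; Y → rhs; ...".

  step 0 ⇒ step 1: CBCC ⇒ A·CA·A·A
    B ↦ CA
    C ↦ A
    A ↦ BC  (constrained at step 1)

A->BC, B->CA, C->A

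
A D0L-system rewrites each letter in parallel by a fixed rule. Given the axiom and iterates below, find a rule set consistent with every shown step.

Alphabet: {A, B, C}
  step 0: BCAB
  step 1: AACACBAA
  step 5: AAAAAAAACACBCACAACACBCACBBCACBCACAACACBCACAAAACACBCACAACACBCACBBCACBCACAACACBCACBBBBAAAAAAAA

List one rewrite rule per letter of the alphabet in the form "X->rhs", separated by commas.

A->B, B->AA, C->CAC

  step 0 ⇒ step 1: BCAB ⇒ AA·CAC·B·AA
    A ↦ B
    B ↦ AA
    C ↦ CAC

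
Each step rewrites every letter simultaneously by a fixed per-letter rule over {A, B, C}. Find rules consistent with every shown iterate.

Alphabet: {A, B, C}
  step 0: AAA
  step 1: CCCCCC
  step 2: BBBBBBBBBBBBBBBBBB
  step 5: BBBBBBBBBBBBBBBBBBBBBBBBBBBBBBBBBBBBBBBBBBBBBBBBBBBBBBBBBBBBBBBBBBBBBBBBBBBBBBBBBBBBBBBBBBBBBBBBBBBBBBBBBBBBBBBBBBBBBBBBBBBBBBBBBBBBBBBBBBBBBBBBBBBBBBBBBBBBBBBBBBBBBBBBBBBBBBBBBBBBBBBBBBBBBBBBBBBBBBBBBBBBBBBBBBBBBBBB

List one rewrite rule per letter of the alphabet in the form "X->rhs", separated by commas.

  step 1 ⇒ step 2: CCCCCC ⇒ BBB·BBB·BBB·BBB·BBB·BBB
    C ↦ BBB
  step 0 ⇒ step 1: AAA ⇒ CC·CC·CC
    A ↦ CC
    B ↦ AA  (constrained at step 2)

A->CC, B->AA, C->BBB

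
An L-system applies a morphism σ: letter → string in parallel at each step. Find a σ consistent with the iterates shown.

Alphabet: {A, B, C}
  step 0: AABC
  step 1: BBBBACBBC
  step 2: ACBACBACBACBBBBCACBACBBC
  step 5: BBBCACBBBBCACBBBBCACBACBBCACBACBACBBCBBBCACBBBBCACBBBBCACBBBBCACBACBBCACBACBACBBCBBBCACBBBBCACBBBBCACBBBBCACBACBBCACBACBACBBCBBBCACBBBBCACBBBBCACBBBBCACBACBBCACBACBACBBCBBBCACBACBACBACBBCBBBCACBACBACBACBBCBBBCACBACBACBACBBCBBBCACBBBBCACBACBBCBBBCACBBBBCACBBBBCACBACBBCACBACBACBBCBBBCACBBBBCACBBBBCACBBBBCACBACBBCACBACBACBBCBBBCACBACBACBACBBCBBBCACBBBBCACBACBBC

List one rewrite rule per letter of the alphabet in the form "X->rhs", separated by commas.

  step 1 ⇒ step 2: BBBBACBBC ⇒ ACB·ACB·ACB·ACB·BB·BC·ACB·ACB·BC
    A ↦ BB
    B ↦ ACB
    C ↦ BC

A->BB, B->ACB, C->BC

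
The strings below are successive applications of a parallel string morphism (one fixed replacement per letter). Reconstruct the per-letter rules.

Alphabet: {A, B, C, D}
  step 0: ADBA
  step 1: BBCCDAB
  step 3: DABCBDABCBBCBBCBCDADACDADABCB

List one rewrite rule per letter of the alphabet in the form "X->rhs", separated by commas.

A->B, B->CDA, C->DA, D->BC

  step 0 ⇒ step 1: ADBA ⇒ B·BC·CDA·B
    A ↦ B
    B ↦ CDA
    D ↦ BC
    C ↦ DA  (constrained at step 1)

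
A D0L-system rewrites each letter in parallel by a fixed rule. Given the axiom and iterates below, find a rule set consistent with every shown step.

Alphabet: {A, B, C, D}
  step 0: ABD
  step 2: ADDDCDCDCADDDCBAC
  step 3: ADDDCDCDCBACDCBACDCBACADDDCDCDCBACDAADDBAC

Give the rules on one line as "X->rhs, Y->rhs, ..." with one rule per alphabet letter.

A->ADD, B->DA, C->BAC, D->DC

  step 2 ⇒ step 3: ADDDCDCDCADDDCBAC ⇒ ADD·DC·DC·DC·BAC·DC·BAC·DC·BAC·ADD·DC·DC·DC·BAC·DA·ADD·BAC
    A ↦ ADD
    B ↦ DA
    C ↦ BAC
    D ↦ DC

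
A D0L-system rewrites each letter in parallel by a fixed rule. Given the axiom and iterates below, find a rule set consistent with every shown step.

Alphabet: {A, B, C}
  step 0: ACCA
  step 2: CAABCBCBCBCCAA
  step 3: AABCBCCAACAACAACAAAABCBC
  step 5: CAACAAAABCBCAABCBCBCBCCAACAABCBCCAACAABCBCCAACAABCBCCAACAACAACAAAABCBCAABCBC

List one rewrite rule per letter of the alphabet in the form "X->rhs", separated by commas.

  step 2 ⇒ step 3: CAABCBCBCBCCAA ⇒ AA·BC·BC·C·AA·C·AA·C·AA·C·AA·AA·BC·BC
    A ↦ BC
    B ↦ C
    C ↦ AA

A->BC, B->C, C->AA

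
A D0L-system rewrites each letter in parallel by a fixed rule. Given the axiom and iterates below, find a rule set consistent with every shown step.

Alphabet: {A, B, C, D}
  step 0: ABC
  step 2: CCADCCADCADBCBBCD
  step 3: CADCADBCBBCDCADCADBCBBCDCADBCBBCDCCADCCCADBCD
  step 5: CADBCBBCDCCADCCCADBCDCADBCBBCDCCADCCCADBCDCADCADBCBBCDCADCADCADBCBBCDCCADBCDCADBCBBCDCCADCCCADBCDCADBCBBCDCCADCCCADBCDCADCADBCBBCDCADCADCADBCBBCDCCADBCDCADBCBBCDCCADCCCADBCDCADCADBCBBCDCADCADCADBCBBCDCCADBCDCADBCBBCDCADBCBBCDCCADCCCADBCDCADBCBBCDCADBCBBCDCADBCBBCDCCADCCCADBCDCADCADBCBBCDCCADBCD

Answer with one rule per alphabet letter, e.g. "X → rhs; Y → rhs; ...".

  step 2 ⇒ step 3: CCADCCADCADBCBBCD ⇒ CAD·CAD·BCB·BCD·CAD·CAD·BCB·BCD·CAD·BCB·BCD·C·CAD·C·C·CAD·BCD
    A ↦ BCB
    B ↦ C
    C ↦ CAD
    D ↦ BCD

A->BCB, B->C, C->CAD, D->BCD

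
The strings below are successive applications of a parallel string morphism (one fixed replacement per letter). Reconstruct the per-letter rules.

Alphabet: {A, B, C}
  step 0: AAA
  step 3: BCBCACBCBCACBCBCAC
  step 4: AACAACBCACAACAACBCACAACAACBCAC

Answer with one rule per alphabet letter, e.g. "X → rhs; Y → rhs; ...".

  step 3 ⇒ step 4: BCBCACBCBCACBCBCAC ⇒ A·AC·A·AC·BC·AC·A·AC·A·AC·BC·AC·A·AC·A·AC·BC·AC
    A ↦ BC
    B ↦ A
    C ↦ AC

A->BC, B->A, C->AC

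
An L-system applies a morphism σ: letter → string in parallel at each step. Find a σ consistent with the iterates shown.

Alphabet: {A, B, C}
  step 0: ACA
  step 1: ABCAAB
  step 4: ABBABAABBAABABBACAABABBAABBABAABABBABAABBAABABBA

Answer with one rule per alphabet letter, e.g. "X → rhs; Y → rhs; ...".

A->AB, B->BA, C->CA

  step 0 ⇒ step 1: ACA ⇒ AB·CA·AB
    A ↦ AB
    C ↦ CA
    B ↦ BA  (constrained at step 1)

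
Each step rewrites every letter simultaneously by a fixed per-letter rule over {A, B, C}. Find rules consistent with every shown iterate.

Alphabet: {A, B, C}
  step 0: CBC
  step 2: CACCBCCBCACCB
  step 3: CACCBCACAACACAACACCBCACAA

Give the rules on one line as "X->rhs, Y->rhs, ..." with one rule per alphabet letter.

  step 2 ⇒ step 3: CACCBCCBCACCB ⇒ CA·CCB·CA·CA·A·CA·CA·A·CA·CCB·CA·CA·A
    A ↦ CCB
    B ↦ A
    C ↦ CA

A->CCB, B->A, C->CA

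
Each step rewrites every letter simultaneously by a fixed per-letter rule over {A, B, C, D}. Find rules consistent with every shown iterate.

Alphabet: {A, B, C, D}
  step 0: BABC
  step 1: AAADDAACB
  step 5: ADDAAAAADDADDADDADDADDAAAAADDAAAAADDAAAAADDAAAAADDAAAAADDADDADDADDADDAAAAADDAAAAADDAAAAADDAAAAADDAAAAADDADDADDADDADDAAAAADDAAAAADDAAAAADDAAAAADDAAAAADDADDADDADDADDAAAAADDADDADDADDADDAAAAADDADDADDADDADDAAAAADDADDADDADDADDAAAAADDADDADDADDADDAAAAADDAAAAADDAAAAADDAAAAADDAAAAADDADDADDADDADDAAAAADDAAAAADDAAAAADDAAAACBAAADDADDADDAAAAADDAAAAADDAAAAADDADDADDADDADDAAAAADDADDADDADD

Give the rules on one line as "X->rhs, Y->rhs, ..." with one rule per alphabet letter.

  step 0 ⇒ step 1: BABC ⇒ AA·ADD·AA·CB
    A ↦ ADD
    B ↦ AA
    C ↦ CB
    D ↦ AA  (constrained at step 1)

A->ADD, B->AA, C->CB, D->AA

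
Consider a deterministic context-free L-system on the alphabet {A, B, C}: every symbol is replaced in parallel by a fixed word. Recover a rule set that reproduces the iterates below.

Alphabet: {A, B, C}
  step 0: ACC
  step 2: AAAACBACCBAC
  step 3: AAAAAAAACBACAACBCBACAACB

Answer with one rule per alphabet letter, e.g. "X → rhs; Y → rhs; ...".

  step 2 ⇒ step 3: AAAACBACCBAC ⇒ AA·AA·AA·AA·CB·AC·AA·CB·CB·AC·AA·CB
    A ↦ AA
    B ↦ AC
    C ↦ CB

A->AA, B->AC, C->CB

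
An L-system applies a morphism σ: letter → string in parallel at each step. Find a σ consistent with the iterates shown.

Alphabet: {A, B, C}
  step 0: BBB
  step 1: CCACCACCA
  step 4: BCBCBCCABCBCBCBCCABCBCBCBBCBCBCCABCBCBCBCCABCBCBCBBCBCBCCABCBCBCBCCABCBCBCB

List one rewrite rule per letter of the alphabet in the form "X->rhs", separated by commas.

A->B, B->CCA, C->BC

  step 0 ⇒ step 1: BBB ⇒ CCA·CCA·CCA
    B ↦ CCA
    A ↦ B  (constrained at step 1)
    C ↦ BC  (constrained at step 1)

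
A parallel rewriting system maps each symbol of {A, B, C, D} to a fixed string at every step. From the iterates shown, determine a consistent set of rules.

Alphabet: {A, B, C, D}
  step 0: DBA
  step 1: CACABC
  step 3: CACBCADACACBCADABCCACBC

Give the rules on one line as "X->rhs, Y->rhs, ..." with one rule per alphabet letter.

A->BC, B->A, C->DA, D->CAC

  step 0 ⇒ step 1: DBA ⇒ CAC·A·BC
    A ↦ BC
    B ↦ A
    D ↦ CAC
    C ↦ DA  (constrained at step 1)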